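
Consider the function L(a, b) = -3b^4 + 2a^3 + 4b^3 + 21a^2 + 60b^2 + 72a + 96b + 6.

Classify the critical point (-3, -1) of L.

The mixed partial ∂²L/∂a∂b is 0, so the Hessian at any point is diag(L_aa, L_bb) = diag(6(2a + 7), 12(-3b^2 + 2b + 10)).
At (-3, -1): H = diag(6, 60).
Both eigenvalues are positive, so H is positive definite: a local minimum.

local minimum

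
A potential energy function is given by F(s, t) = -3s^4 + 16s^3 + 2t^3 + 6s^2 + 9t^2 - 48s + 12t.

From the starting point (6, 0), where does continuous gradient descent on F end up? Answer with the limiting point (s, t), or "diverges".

F is separable, so gradient descent decouples: s follows -∂F/∂s, t follows -∂F/∂t.
∂F/∂s = -12(s - 4)(s - 1)(s + 1); at s=6 this is -840, so s increases.
∂F/∂t = 6(t + 1)(t + 2); at t=0 this is 12, so t decreases.
The s-coordinate has no critical point in that direction and runs off to infinity.

diverges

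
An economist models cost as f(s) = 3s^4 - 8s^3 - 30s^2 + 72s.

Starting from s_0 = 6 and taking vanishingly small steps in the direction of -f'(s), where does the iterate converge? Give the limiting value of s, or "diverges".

f'(s) = 12(s - 3)(s - 1)(s + 2), so f'(6) = 1440.
Gradient descent moves in the -f' direction, i.e. s is decreasing.
The nearest critical point in that direction is s = 3, where f'' = 120 > 0 (a local minimum). The iterate converges there.

3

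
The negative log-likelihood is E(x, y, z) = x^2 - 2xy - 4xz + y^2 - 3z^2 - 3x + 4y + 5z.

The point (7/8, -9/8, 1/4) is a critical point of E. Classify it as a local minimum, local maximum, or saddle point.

The Hessian is constant: H = [[2, -2, -4], [-2, 2, 0], [-4, 0, -6]].
Leading principal minors: Δ₁ = 2, Δ₂ = 0, Δ₃ = -32.
The minors fit neither the all-positive nor the alternating-sign pattern, so H is indefinite: a saddle point.

saddle point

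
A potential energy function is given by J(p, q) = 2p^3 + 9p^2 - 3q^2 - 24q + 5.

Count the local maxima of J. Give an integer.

J separates as a function of p plus a function of q, so ∇J=0 decouples.
∂J/∂p = 6p(p + 3) = 0 at p ∈ {-3, 0}; ∂J/∂q = -6(q + 4) = 0 at q ∈ {-4}.
The Hessian is diagonal: diag(J_pp, J_qq). Second derivatives: J_pp(-3)=-18, J_pp(0)=18; J_qq(-4)=-6.
Local maxima occur where both diagonal entries negative: (-3, -4). Count: 1.

1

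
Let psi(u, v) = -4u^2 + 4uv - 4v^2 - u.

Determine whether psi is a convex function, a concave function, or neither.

concave

psi is quadratic, so its Hessian is the constant matrix H = [[-8, 4], [4, -8]].
det(H) = 48, tr(H) = -16.
det(H) > 0 and tr(H) < 0, so H is negative definite everywhere: concave.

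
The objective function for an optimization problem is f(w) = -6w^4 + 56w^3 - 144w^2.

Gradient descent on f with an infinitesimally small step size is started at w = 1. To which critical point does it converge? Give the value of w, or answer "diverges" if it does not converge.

3

f'(w) = -24w(w - 4)(w - 3), so f'(1) = -144.
Gradient descent moves in the -f' direction, i.e. w is increasing.
The nearest critical point in that direction is w = 3, where f'' = 72 > 0 (a local minimum). The iterate converges there.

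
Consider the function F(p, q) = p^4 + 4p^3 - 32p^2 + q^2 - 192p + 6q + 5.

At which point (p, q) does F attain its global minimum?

(4, -3)

F(p,q) separates as A(p) + B(q) + 5, so its minimum is min A + min B + 5.
A'(p) = 4(p - 4)(p + 3)(p + 4) vanishes at p ∈ {-4, -3, 4}; B'(q) = 2q + 6 vanishes at q ∈ {-3}.
Local minima of A (where A''>0): A(-4)=256, A(4)=-768. Local minima of B: B(-3)=-9.
So the global minimum of F is A(4) + B(-3) + 5 = -768 − 9 + 5 = -772, attained at (4, -3).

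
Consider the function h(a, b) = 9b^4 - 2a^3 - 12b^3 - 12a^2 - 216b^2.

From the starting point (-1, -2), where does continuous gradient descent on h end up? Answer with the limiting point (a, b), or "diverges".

h is separable, so gradient descent decouples: a follows -∂h/∂a, b follows -∂h/∂b.
∂h/∂a = -6a(a + 4); at a=-1 this is 18, so a decreases.
∂h/∂b = 36b(b - 4)(b + 3); at b=-2 this is 432, so b decreases.
a converges to its nearest critical value -4 (a local min of the a-part); b converges to -3. The iterate converges to (-4, -3).

(-4, -3)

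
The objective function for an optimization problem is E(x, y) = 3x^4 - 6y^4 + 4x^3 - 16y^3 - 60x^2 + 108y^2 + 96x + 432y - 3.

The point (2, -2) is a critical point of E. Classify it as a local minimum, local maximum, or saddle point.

The mixed partial ∂²E/∂x∂y is 0, so the Hessian at any point is diag(E_xx, E_yy) = diag(12(3x^2 + 2x - 10), 24(-3y^2 - 4y + 9)).
At (2, -2): H = diag(72, 120).
Both eigenvalues are positive, so H is positive definite: a local minimum.

local minimum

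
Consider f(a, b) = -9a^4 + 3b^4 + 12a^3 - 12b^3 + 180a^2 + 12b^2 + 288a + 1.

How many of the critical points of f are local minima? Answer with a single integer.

2

f separates as a function of a plus a function of b, so ∇f=0 decouples.
∂f/∂a = -36(a - 4)(a + 1)(a + 2) = 0 at a ∈ {-2, -1, 4}; ∂f/∂b = 12b(b - 2)(b - 1) = 0 at b ∈ {0, 1, 2}.
The Hessian is diagonal: diag(f_aa, f_bb). Second derivatives: f_aa(-2)=-216, f_aa(-1)=180, f_aa(4)=-1080; f_bb(0)=24, f_bb(1)=-12, f_bb(2)=24.
Local minima occur where both diagonal entries positive: (-1, 0), (-1, 2). Count: 2.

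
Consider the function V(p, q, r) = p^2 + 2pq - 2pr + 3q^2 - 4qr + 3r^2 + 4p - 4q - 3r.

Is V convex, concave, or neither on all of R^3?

V is quadratic, so its Hessian is the constant matrix H = [[2, 2, -2], [2, 6, -4], [-2, -4, 6]].
Leading principal minors: 2, 8, 24.
All positive ⇒ H ≻ 0 ⇒ convex.

convex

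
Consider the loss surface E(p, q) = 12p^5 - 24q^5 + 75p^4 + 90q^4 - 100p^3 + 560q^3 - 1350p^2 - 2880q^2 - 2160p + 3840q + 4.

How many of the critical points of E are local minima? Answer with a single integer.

E separates as a function of p plus a function of q, so ∇E=0 decouples.
∂E/∂p = 60(p - 3)(p + 1)(p + 3)(p + 4) = 0 at p ∈ {-4, -3, -1, 3}; ∂E/∂q = -120(q - 4)(q - 2)(q - 1)(q + 4) = 0 at q ∈ {-4, 1, 2, 4}.
The Hessian is diagonal: diag(E_pp, E_qq). Second derivatives: E_pp(-4)=-1260, E_pp(-3)=720, E_pp(-1)=-1440, E_pp(3)=10080; E_qq(-4)=28800, E_qq(1)=-1800, E_qq(2)=1440, E_qq(4)=-5760.
Local minima occur where both diagonal entries positive: (-3, -4), (-3, 2), (3, -4), (3, 2). Count: 4.

4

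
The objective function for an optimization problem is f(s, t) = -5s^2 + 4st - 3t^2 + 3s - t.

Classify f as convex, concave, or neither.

f is quadratic, so its Hessian is the constant matrix H = [[-10, 4], [4, -6]].
det(H) = 44, tr(H) = -16.
det(H) > 0 and tr(H) < 0, so H is negative definite everywhere: concave.

concave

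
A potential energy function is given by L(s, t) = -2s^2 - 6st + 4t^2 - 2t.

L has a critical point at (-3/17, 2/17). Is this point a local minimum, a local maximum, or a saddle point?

saddle point

The Hessian of L is constant: H = [[-4, -6], [-6, 8]].
det(H) = (-4)·8 − (-6)² = -68.
Since det(H) < 0, H is indefinite and the critical point is a saddle point.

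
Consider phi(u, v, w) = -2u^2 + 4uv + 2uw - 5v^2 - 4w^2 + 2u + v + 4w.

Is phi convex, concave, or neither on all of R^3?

concave

phi is quadratic, so its Hessian is the constant matrix H = [[-4, 4, 2], [4, -10, 0], [2, 0, -8]].
Leading principal minors: -4, 24, -152.
Signs alternate −, +, − ⇒ H ≺ 0 ⇒ concave.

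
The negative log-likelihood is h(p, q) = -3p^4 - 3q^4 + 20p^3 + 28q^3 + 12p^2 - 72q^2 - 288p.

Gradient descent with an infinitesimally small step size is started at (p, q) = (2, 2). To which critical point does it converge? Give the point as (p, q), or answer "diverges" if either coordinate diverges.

(3, 3)

h is separable, so gradient descent decouples: p follows -∂h/∂p, q follows -∂h/∂q.
∂h/∂p = -12(p - 4)(p - 3)(p + 2); at p=2 this is -96, so p increases.
∂h/∂q = -12q(q - 4)(q - 3); at q=2 this is -48, so q increases.
p converges to its nearest critical value 3 (a local min of the p-part); q converges to 3. The iterate converges to (3, 3).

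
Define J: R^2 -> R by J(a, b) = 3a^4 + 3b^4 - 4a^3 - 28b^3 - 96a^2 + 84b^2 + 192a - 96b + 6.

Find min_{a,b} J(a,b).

J(a,b) separates as P(a) + Q(b) + 6, so its minimum is min P + min Q + 6.
P'(a) = 12(a - 4)(a - 1)(a + 4) vanishes at a ∈ {-4, 1, 4}; Q'(b) = 12(b - 4)(b - 2)(b - 1) vanishes at b ∈ {1, 2, 4}.
Local minima of P (where P''>0): P(-4)=-1280, P(4)=-256. Local minima of Q: Q(1)=-37, Q(4)=-64.
So the global minimum of J is P(-4) + Q(4) + 6 = -1280 − 64 + 6 = -1338, attained at (-4, 4).

-1338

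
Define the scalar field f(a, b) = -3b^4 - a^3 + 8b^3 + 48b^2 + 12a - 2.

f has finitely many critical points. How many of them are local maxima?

2

f separates as a function of a plus a function of b, so ∇f=0 decouples.
∂f/∂a = -3(a - 2)(a + 2) = 0 at a ∈ {-2, 2}; ∂f/∂b = -12b(b - 4)(b + 2) = 0 at b ∈ {-2, 0, 4}.
The Hessian is diagonal: diag(f_aa, f_bb). Second derivatives: f_aa(-2)=12, f_aa(2)=-12; f_bb(-2)=-144, f_bb(0)=96, f_bb(4)=-288.
Local maxima occur where both diagonal entries negative: (2, -2), (2, 4). Count: 2.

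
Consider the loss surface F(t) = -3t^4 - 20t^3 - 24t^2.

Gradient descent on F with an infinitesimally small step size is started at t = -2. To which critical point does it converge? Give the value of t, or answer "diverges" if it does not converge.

-1

F'(t) = -12t(t + 1)(t + 4), so F'(-2) = -48.
Gradient descent moves in the -F' direction, i.e. t is increasing.
The nearest critical point in that direction is t = -1, where F'' = 36 > 0 (a local minimum). The iterate converges there.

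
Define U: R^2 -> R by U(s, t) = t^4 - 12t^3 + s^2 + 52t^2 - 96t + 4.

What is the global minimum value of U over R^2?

U(s,t) separates as P(s) + Q(t) + 4, so its minimum is min P + min Q + 4.
P'(s) = 2s vanishes at s ∈ {0}; Q'(t) = 4(t - 4)(t - 3)(t - 2) vanishes at t ∈ {2, 3, 4}.
Local minima of P (where P''>0): P(0)=0. Local minima of Q: Q(2)=-64, Q(4)=-64.
So the global minimum of U is P(0) + Q(2) + 4 = 0 − 64 + 4 = -60, attained at (0, 2).

-60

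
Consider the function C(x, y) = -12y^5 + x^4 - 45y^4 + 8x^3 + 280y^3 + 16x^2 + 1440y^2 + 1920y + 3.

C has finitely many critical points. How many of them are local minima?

4

C separates as a function of x plus a function of y, so ∇C=0 decouples.
∂C/∂x = 4x(x + 2)(x + 4) = 0 at x ∈ {-4, -2, 0}; ∂C/∂y = -60(y - 4)(y + 1)(y + 2)(y + 4) = 0 at y ∈ {-4, -2, -1, 4}.
The Hessian is diagonal: diag(C_xx, C_yy). Second derivatives: C_xx(-4)=32, C_xx(-2)=-16, C_xx(0)=32; C_yy(-4)=2880, C_yy(-2)=-720, C_yy(-1)=900, C_yy(4)=-14400.
Local minima occur where both diagonal entries positive: (-4, -4), (-4, -1), (0, -4), (0, -1). Count: 4.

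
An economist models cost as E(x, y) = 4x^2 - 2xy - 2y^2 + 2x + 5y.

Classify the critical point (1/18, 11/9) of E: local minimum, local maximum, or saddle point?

saddle point

The Hessian of E is constant: H = [[8, -2], [-2, -4]].
det(H) = 8·(-4) − (-2)² = -36.
Since det(H) < 0, H is indefinite and the critical point is a saddle point.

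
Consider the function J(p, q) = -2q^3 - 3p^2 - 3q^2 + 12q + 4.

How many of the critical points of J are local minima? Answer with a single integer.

0

J separates as a function of p plus a function of q, so ∇J=0 decouples.
∂J/∂p = -6p = 0 at p ∈ {0}; ∂J/∂q = -6(q - 1)(q + 2) = 0 at q ∈ {-2, 1}.
The Hessian is diagonal: diag(J_pp, J_qq). Second derivatives: J_pp(0)=-6; J_qq(-2)=18, J_qq(1)=-18.
Local minima occur where both diagonal entries positive: none. Count: 0.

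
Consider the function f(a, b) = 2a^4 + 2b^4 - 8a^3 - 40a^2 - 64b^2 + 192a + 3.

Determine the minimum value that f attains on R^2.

-1067

f(a,b) separates as P(a) + Q(b) + 3, so its minimum is min P + min Q + 3.
P'(a) = 8(a - 4)(a - 2)(a + 3) vanishes at a ∈ {-3, 2, 4}; Q'(b) = 8b(b - 4)(b + 4) vanishes at b ∈ {-4, 0, 4}.
Local minima of P (where P''>0): P(-3)=-558, P(4)=128. Local minima of Q: Q(-4)=-512, Q(4)=-512.
So the global minimum of f is P(-3) + Q(-4) + 3 = -558 − 512 + 3 = -1067, attained at (-3, -4).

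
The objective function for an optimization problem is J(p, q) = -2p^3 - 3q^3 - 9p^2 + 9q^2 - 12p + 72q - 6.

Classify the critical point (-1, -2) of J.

The mixed partial ∂²J/∂p∂q is 0, so the Hessian at any point is diag(J_pp, J_qq) = diag(-6(2p + 3), 18(-q + 1)).
At (-1, -2): H = diag(-6, 54).
The eigenvalues have opposite signs, so H is indefinite: a saddle point.

saddle point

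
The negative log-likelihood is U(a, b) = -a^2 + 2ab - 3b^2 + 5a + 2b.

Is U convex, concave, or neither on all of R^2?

concave

U is quadratic, so its Hessian is the constant matrix H = [[-2, 2], [2, -6]].
det(H) = 8, tr(H) = -8.
det(H) > 0 and tr(H) < 0, so H is negative definite everywhere: concave.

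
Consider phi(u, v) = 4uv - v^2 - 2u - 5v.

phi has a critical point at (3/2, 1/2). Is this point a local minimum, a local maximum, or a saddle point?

The Hessian of phi is constant: H = [[0, 4], [4, -2]].
det(H) = 0·(-2) − 4² = -16.
Since det(H) < 0, H is indefinite and the critical point is a saddle point.

saddle point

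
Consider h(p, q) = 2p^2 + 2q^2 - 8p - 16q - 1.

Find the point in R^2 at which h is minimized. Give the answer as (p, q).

h(p,q) separates as A(p) + B(q) − 1, so its minimum is min A + min B − 1.
A'(p) = 4p - 8 vanishes at p ∈ {2}; B'(q) = 4q - 16 vanishes at q ∈ {4}.
Local minima of A (where A''>0): A(2)=-8. Local minima of B: B(4)=-32.
So the global minimum of h is A(2) + B(4) − 1 = -8 − 32 − 1 = -41, attained at (2, 4).

(2, 4)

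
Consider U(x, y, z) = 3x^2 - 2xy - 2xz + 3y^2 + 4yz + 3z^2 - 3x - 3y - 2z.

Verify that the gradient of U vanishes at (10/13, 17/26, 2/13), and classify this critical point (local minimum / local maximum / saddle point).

∇U = (6x - 2y - 2z - 3, -2x + 6y + 4z - 3, -2x + 4y + 6z - 2); substituting (10/13, 17/26, 2/13) gives ∇U = (0, 0, 0), so (10/13, 17/26, 2/13) is indeed a critical point.
The Hessian is constant: H = [[6, -2, -2], [-2, 6, 4], [-2, 4, 6]].
Leading principal minors: Δ₁ = 6, Δ₂ = 32, Δ₃ = 104.
All leading minors are positive, so H is positive definite: a local minimum.

local minimum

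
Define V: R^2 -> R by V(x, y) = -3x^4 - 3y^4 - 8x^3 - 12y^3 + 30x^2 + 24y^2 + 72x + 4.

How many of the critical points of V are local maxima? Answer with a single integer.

V separates as a function of x plus a function of y, so ∇V=0 decouples.
∂V/∂x = -12(x - 2)(x + 1)(x + 3) = 0 at x ∈ {-3, -1, 2}; ∂V/∂y = -12y(y - 1)(y + 4) = 0 at y ∈ {-4, 0, 1}.
The Hessian is diagonal: diag(V_xx, V_yy). Second derivatives: V_xx(-3)=-120, V_xx(-1)=72, V_xx(2)=-180; V_yy(-4)=-240, V_yy(0)=48, V_yy(1)=-60.
Local maxima occur where both diagonal entries negative: (-3, -4), (-3, 1), (2, -4), (2, 1). Count: 4.

4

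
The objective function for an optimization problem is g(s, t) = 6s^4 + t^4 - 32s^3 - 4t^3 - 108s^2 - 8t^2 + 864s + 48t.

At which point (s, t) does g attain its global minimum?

(-3, -2)

g(s,t) separates as P(s) + Q(t), so its minimum is min P + min Q.
P'(s) = 24(s - 4)(s - 3)(s + 3) vanishes at s ∈ {-3, 3, 4}; Q'(t) = 4(t - 3)(t - 2)(t + 2) vanishes at t ∈ {-2, 2, 3}.
Local minima of P (where P''>0): P(-3)=-2214, P(4)=1216. Local minima of Q: Q(-2)=-80, Q(3)=45.
So the global minimum of g is P(-3) + Q(-2) = -2214 − 80 = -2294, attained at (-3, -2).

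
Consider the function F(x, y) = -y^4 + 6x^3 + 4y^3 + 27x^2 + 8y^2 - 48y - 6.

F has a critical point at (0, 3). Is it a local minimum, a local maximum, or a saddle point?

saddle point

The mixed partial ∂²F/∂x∂y is 0, so the Hessian at any point is diag(F_xx, F_yy) = diag(18(2x + 3), 4(-3y^2 + 6y + 4)).
At (0, 3): H = diag(54, -20).
The eigenvalues have opposite signs, so H is indefinite: a saddle point.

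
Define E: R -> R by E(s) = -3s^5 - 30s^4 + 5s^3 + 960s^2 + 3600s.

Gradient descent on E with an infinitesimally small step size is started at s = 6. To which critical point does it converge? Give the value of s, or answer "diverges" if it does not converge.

diverges

E'(s) = -15(s - 4)(s + 3)(s + 4)(s + 5), so E'(6) = -29700.
Gradient descent moves in the -E' direction, i.e. s is increasing.
There is no critical point above s=6, and E' keeps the same sign, so the iterate runs off to +∞.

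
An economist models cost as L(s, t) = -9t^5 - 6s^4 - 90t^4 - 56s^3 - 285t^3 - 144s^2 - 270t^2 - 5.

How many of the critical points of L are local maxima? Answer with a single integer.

4

L separates as a function of s plus a function of t, so ∇L=0 decouples.
∂L/∂s = -24s(s + 3)(s + 4) = 0 at s ∈ {-4, -3, 0}; ∂L/∂t = -45t(t + 1)(t + 3)(t + 4) = 0 at t ∈ {-4, -3, -1, 0}.
The Hessian is diagonal: diag(L_ss, L_tt). Second derivatives: L_ss(-4)=-96, L_ss(-3)=72, L_ss(0)=-288; L_tt(-4)=540, L_tt(-3)=-270, L_tt(-1)=270, L_tt(0)=-540.
Local maxima occur where both diagonal entries negative: (-4, -3), (-4, 0), (0, -3), (0, 0). Count: 4.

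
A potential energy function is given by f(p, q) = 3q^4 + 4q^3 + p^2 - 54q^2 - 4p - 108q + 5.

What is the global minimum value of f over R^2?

-458

f(p,q) separates as A(p) + B(q) + 5, so its minimum is min A + min B + 5.
A'(p) = 2p - 4 vanishes at p ∈ {2}; B'(q) = 12(q - 3)(q + 1)(q + 3) vanishes at q ∈ {-3, -1, 3}.
Local minima of A (where A''>0): A(2)=-4. Local minima of B: B(-3)=-27, B(3)=-459.
So the global minimum of f is A(2) + B(3) + 5 = -4 − 459 + 5 = -458, attained at (2, 3).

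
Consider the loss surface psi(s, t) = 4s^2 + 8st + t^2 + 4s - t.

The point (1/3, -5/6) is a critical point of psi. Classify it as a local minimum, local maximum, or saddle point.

saddle point

The Hessian of psi is constant: H = [[8, 8], [8, 2]].
det(H) = 8·2 − 8² = -48.
Since det(H) < 0, H is indefinite and the critical point is a saddle point.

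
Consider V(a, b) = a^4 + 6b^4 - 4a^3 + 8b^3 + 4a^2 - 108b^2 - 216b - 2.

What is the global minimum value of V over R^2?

-920

V(a,b) separates as P(a) + Q(b) − 2, so its minimum is min P + min Q − 2.
P'(a) = 4a(a - 2)(a - 1) vanishes at a ∈ {0, 1, 2}; Q'(b) = 24(b - 3)(b + 1)(b + 3) vanishes at b ∈ {-3, -1, 3}.
Local minima of P (where P''>0): P(0)=0, P(2)=0. Local minima of Q: Q(-3)=-54, Q(3)=-918.
So the global minimum of V is P(0) + Q(3) − 2 = 0 − 918 − 2 = -920, attained at (0, 3).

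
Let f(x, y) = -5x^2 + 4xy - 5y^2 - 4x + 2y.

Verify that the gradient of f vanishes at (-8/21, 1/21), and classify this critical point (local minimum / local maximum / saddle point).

local maximum

∇f = (-10x + 4y - 4, 4x - 10y + 2); substituting (-8/21, 1/21) gives ∇f = (0, 0), so (-8/21, 1/21) is indeed a critical point.
The Hessian of f is constant: H = [[-10, 4], [4, -10]].
det(H) = (-10)·(-10) − 4² = 84.
det(H) > 0 and tr(H) = -20 < 0, so H is negative definite and the point is a local maximum.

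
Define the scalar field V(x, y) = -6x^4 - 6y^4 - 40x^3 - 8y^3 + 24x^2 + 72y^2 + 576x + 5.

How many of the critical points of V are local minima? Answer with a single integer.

1

V separates as a function of x plus a function of y, so ∇V=0 decouples.
∂V/∂x = -24(x - 2)(x + 3)(x + 4) = 0 at x ∈ {-4, -3, 2}; ∂V/∂y = -24y(y - 2)(y + 3) = 0 at y ∈ {-3, 0, 2}.
The Hessian is diagonal: diag(V_xx, V_yy). Second derivatives: V_xx(-4)=-144, V_xx(-3)=120, V_xx(2)=-720; V_yy(-3)=-360, V_yy(0)=144, V_yy(2)=-240.
Local minima occur where both diagonal entries positive: (-3, 0). Count: 1.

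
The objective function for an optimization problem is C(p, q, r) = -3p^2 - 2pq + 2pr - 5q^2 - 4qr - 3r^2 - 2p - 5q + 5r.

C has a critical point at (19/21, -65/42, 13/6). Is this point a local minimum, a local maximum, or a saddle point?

The Hessian is constant: H = [[-6, -2, 2], [-2, -10, -4], [2, -4, -6]].
Leading principal minors: Δ₁ = -6, Δ₂ = 56, Δ₃ = -168.
The minors alternate sign starting negative (−, +, −), so H is negative definite: a local maximum.

local maximum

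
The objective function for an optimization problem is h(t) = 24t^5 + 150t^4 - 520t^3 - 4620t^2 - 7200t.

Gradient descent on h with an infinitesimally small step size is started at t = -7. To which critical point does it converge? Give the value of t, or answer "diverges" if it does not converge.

h'(t) = 120(t - 4)(t + 1)(t + 3)(t + 5), so h'(-7) = 63360.
Gradient descent moves in the -h' direction, i.e. t is decreasing.
There is no critical point below t=-7, and h' keeps the same sign, so the iterate runs off to −∞.

diverges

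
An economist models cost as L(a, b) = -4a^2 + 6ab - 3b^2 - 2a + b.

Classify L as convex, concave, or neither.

concave

L is quadratic, so its Hessian is the constant matrix H = [[-8, 6], [6, -6]].
det(H) = 12, tr(H) = -14.
det(H) > 0 and tr(H) < 0, so H is negative definite everywhere: concave.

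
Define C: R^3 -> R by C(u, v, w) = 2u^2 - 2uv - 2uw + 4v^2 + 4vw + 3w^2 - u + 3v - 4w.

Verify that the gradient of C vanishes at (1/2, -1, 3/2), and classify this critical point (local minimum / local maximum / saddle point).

local minimum

∇C = (4u - 2v - 2w - 1, -2u + 8v + 4w + 3, -2u + 4v + 6w - 4); substituting (1/2, -1, 3/2) gives ∇C = (0, 0, 0), so (1/2, -1, 3/2) is indeed a critical point.
The Hessian is constant: H = [[4, -2, -2], [-2, 8, 4], [-2, 4, 6]].
Leading principal minors: Δ₁ = 4, Δ₂ = 28, Δ₃ = 104.
All leading minors are positive, so H is positive definite: a local minimum.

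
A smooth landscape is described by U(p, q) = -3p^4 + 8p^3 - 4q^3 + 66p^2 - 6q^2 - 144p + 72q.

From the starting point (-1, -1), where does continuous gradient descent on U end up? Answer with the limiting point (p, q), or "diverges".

(1, -3)

U is separable, so gradient descent decouples: p follows -∂U/∂p, q follows -∂U/∂q.
∂U/∂p = -12(p - 4)(p - 1)(p + 3); at p=-1 this is -240, so p increases.
∂U/∂q = -12(q - 2)(q + 3); at q=-1 this is 72, so q decreases.
p converges to its nearest critical value 1 (a local min of the p-part); q converges to -3. The iterate converges to (1, -3).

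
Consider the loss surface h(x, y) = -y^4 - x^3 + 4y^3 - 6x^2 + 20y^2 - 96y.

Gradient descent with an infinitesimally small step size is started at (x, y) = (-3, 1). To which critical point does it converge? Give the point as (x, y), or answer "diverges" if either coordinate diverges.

(-4, 2)

h is separable, so gradient descent decouples: x follows -∂h/∂x, y follows -∂h/∂y.
∂h/∂x = -3x(x + 4); at x=-3 this is 9, so x decreases.
∂h/∂y = -4(y - 4)(y - 2)(y + 3); at y=1 this is -48, so y increases.
x converges to its nearest critical value -4 (a local min of the x-part); y converges to 2. The iterate converges to (-4, 2).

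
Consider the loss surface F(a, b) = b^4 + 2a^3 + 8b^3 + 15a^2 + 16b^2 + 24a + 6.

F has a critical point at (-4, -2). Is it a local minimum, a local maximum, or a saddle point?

The mixed partial ∂²F/∂a∂b is 0, so the Hessian at any point is diag(F_aa, F_bb) = diag(6(2a + 5), 4(3b^2 + 12b + 8)).
At (-4, -2): H = diag(-18, -16).
Both eigenvalues are negative, so H is negative definite: a local maximum.

local maximum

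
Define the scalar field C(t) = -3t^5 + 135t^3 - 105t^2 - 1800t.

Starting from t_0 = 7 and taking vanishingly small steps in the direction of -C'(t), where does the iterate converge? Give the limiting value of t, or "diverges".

C'(t) = -15(t - 4)(t - 3)(t + 2)(t + 5), so C'(7) = -19440.
Gradient descent moves in the -C' direction, i.e. t is increasing.
There is no critical point above t=7, and C' keeps the same sign, so the iterate runs off to +∞.

diverges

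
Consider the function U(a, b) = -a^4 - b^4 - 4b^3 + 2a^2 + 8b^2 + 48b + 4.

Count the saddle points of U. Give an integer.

4

U separates as a function of a plus a function of b, so ∇U=0 decouples.
∂U/∂a = -4a(a - 1)(a + 1) = 0 at a ∈ {-1, 0, 1}; ∂U/∂b = -4(b - 2)(b + 2)(b + 3) = 0 at b ∈ {-3, -2, 2}.
The Hessian is diagonal: diag(U_aa, U_bb). Second derivatives: U_aa(-1)=-8, U_aa(0)=4, U_aa(1)=-8; U_bb(-3)=-20, U_bb(-2)=16, U_bb(2)=-80.
Saddle points occur where the two diagonal entries have opposite signs: (-1, -2), (0, -3), (0, 2), (1, -2). Count: 4.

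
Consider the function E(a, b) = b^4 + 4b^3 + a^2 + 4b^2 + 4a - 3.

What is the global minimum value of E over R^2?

E(a,b) separates as P(a) + Q(b) − 3, so its minimum is min P + min Q − 3.
P'(a) = 2a + 4 vanishes at a ∈ {-2}; Q'(b) = 4b(b + 1)(b + 2) vanishes at b ∈ {-2, -1, 0}.
Local minima of P (where P''>0): P(-2)=-4. Local minima of Q: Q(-2)=0, Q(0)=0.
So the global minimum of E is P(-2) + Q(-2) − 3 = -4 + 0 − 3 = -7, attained at (-2, -2).

-7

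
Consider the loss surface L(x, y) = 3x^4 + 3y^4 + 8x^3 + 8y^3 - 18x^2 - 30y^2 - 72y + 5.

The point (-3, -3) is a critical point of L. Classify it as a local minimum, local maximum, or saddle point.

local minimum

The mixed partial ∂²L/∂x∂y is 0, so the Hessian at any point is diag(L_xx, L_yy) = diag(12(3x^2 + 4x - 3), 12(3y^2 + 4y - 5)).
At (-3, -3): H = diag(144, 120).
Both eigenvalues are positive, so H is positive definite: a local minimum.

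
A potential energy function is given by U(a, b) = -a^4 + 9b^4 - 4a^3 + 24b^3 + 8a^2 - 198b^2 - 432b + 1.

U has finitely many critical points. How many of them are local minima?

U separates as a function of a plus a function of b, so ∇U=0 decouples.
∂U/∂a = -4a(a - 1)(a + 4) = 0 at a ∈ {-4, 0, 1}; ∂U/∂b = 36(b - 3)(b + 1)(b + 4) = 0 at b ∈ {-4, -1, 3}.
The Hessian is diagonal: diag(U_aa, U_bb). Second derivatives: U_aa(-4)=-80, U_aa(0)=16, U_aa(1)=-20; U_bb(-4)=756, U_bb(-1)=-432, U_bb(3)=1008.
Local minima occur where both diagonal entries positive: (0, -4), (0, 3). Count: 2.

2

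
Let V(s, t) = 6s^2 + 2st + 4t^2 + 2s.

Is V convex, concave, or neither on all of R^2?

convex

V is quadratic, so its Hessian is the constant matrix H = [[12, 2], [2, 8]].
det(H) = 92, tr(H) = 20.
det(H) > 0 and tr(H) > 0, so H is positive definite everywhere: convex.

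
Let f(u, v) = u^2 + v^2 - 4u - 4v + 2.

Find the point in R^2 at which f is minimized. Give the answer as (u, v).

f(u,v) separates as P(u) + Q(v) + 2, so its minimum is min P + min Q + 2.
P'(u) = 2u - 4 vanishes at u ∈ {2}; Q'(v) = 2v - 4 vanishes at v ∈ {2}.
Local minima of P (where P''>0): P(2)=-4. Local minima of Q: Q(2)=-4.
So the global minimum of f is P(2) + Q(2) + 2 = -4 − 4 + 2 = -6, attained at (2, 2).

(2, 2)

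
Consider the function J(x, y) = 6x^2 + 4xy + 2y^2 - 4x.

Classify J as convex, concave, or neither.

convex

J is quadratic, so its Hessian is the constant matrix H = [[12, 4], [4, 4]].
det(H) = 32, tr(H) = 16.
det(H) > 0 and tr(H) > 0, so H is positive definite everywhere: convex.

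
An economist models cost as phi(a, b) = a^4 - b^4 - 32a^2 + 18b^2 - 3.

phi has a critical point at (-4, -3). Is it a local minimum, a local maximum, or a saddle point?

The mixed partial ∂²phi/∂a∂b is 0, so the Hessian at any point is diag(phi_aa, phi_bb) = diag(4(3a^2 - 16), 12(-b^2 + 3)).
At (-4, -3): H = diag(128, -72).
The eigenvalues have opposite signs, so H is indefinite: a saddle point.

saddle point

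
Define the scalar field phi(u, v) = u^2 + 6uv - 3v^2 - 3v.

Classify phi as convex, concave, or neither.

neither

phi is quadratic, so its Hessian is the constant matrix H = [[2, 6], [6, -6]].
det(H) = -48, tr(H) = -4.
det(H) < 0, so H is indefinite: neither convex nor concave.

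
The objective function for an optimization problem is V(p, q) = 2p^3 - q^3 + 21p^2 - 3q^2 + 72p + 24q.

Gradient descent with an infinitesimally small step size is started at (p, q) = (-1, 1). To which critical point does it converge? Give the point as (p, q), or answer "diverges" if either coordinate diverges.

V is separable, so gradient descent decouples: p follows -∂V/∂p, q follows -∂V/∂q.
∂V/∂p = 6(p + 3)(p + 4); at p=-1 this is 36, so p decreases.
∂V/∂q = -3(q - 2)(q + 4); at q=1 this is 15, so q decreases.
p converges to its nearest critical value -3 (a local min of the p-part); q converges to -4. The iterate converges to (-3, -4).

(-3, -4)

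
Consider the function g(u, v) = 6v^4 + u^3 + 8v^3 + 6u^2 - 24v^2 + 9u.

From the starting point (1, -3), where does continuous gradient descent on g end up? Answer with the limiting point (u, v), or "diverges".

(-1, -2)

g is separable, so gradient descent decouples: u follows -∂g/∂u, v follows -∂g/∂v.
∂g/∂u = 3(u + 1)(u + 3); at u=1 this is 24, so u decreases.
∂g/∂v = 24v(v - 1)(v + 2); at v=-3 this is -288, so v increases.
u converges to its nearest critical value -1 (a local min of the u-part); v converges to -2. The iterate converges to (-1, -2).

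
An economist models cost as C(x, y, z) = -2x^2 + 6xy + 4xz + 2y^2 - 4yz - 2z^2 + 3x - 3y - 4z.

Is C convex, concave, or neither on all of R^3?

neither

C is quadratic, so its Hessian is the constant matrix H = [[-4, 6, 4], [6, 4, -4], [4, -4, -4]].
Leading principal minors: -4, -52, 16.
Neither pattern holds ⇒ H is indefinite ⇒ neither convex nor concave.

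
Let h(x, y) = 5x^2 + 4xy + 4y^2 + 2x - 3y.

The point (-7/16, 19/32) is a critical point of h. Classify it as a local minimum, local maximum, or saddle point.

local minimum

The Hessian of h is constant: H = [[10, 4], [4, 8]].
det(H) = 10·8 − 4² = 64.
det(H) > 0 and tr(H) = 18 > 0, so H is positive definite and the point is a local minimum.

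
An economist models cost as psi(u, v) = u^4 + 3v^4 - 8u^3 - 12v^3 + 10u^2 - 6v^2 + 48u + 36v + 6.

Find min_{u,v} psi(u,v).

psi(u,v) separates as P(u) + Q(v) + 6, so its minimum is min P + min Q + 6.
P'(u) = 4(u - 4)(u - 3)(u + 1) vanishes at u ∈ {-1, 3, 4}; Q'(v) = 12(v - 3)(v - 1)(v + 1) vanishes at v ∈ {-1, 1, 3}.
Local minima of P (where P''>0): P(-1)=-29, P(4)=96. Local minima of Q: Q(-1)=-27, Q(3)=-27.
So the global minimum of psi is P(-1) + Q(-1) + 6 = -29 − 27 + 6 = -50, attained at (-1, -1).

-50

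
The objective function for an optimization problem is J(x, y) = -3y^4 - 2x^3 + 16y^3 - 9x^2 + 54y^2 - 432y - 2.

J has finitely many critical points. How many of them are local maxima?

2

J separates as a function of x plus a function of y, so ∇J=0 decouples.
∂J/∂x = -6x(x + 3) = 0 at x ∈ {-3, 0}; ∂J/∂y = -12(y - 4)(y - 3)(y + 3) = 0 at y ∈ {-3, 3, 4}.
The Hessian is diagonal: diag(J_xx, J_yy). Second derivatives: J_xx(-3)=18, J_xx(0)=-18; J_yy(-3)=-504, J_yy(3)=72, J_yy(4)=-84.
Local maxima occur where both diagonal entries negative: (0, -3), (0, 4). Count: 2.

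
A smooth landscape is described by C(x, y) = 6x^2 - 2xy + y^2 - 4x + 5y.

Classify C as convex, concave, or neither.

convex

C is quadratic, so its Hessian is the constant matrix H = [[12, -2], [-2, 2]].
det(H) = 20, tr(H) = 14.
det(H) > 0 and tr(H) > 0, so H is positive definite everywhere: convex.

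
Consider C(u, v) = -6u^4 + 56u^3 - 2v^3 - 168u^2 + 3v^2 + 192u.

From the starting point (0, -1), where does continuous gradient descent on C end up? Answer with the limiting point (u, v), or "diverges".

diverges

C is separable, so gradient descent decouples: u follows -∂C/∂u, v follows -∂C/∂v.
∂C/∂u = -24(u - 4)(u - 2)(u - 1); at u=0 this is 192, so u decreases.
∂C/∂v = -6v(v - 1); at v=-1 this is -12, so v increases.
The u-coordinate has no critical point in that direction and runs off to infinity.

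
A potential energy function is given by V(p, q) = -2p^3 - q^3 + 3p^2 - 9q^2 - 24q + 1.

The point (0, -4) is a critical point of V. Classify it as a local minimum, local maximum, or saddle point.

local minimum

The mixed partial ∂²V/∂p∂q is 0, so the Hessian at any point is diag(V_pp, V_qq) = diag(6(-2p + 1), -6(q + 3)).
At (0, -4): H = diag(6, 6).
Both eigenvalues are positive, so H is positive definite: a local minimum.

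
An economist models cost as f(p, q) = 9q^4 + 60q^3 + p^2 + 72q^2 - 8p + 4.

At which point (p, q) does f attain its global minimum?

f(p,q) separates as A(p) + B(q) + 4, so its minimum is min A + min B + 4.
A'(p) = 2p - 8 vanishes at p ∈ {4}; B'(q) = 36q(q + 1)(q + 4) vanishes at q ∈ {-4, -1, 0}.
Local minima of A (where A''>0): A(4)=-16. Local minima of B: B(-4)=-384, B(0)=0.
So the global minimum of f is A(4) + B(-4) + 4 = -16 − 384 + 4 = -396, attained at (4, -4).

(4, -4)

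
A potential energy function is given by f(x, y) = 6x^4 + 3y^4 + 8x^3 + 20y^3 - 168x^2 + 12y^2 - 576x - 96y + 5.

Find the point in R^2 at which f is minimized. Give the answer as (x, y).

(4, 1)

f(x,y) separates as P(x) + Q(y) + 5, so its minimum is min P + min Q + 5.
P'(x) = 24(x - 4)(x + 2)(x + 3) vanishes at x ∈ {-3, -2, 4}; Q'(y) = 12(y - 1)(y + 2)(y + 4) vanishes at y ∈ {-4, -2, 1}.
Local minima of P (where P''>0): P(-3)=486, P(4)=-2944. Local minima of Q: Q(-4)=64, Q(1)=-61.
So the global minimum of f is P(4) + Q(1) + 5 = -2944 − 61 + 5 = -3000, attained at (4, 1).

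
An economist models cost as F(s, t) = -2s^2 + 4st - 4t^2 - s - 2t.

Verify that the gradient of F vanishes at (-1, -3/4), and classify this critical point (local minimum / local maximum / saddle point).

local maximum

∇F = (-4s + 4t - 1, 4s - 8t - 2); substituting (-1, -3/4) gives ∇F = (0, 0), so (-1, -3/4) is indeed a critical point.
The Hessian of F is constant: H = [[-4, 4], [4, -8]].
det(H) = (-4)·(-8) − 4² = 16.
det(H) > 0 and tr(H) = -12 < 0, so H is negative definite and the point is a local maximum.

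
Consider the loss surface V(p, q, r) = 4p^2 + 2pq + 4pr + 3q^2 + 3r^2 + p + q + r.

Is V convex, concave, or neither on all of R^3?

convex

V is quadratic, so its Hessian is the constant matrix H = [[8, 2, 4], [2, 6, 0], [4, 0, 6]].
Leading principal minors: 8, 44, 168.
All positive ⇒ H ≻ 0 ⇒ convex.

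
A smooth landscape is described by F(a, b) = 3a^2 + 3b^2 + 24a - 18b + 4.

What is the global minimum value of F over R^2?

-71

F(a,b) separates as P(a) + Q(b) + 4, so its minimum is min P + min Q + 4.
P'(a) = 6a + 24 vanishes at a ∈ {-4}; Q'(b) = 6b - 18 vanishes at b ∈ {3}.
Local minima of P (where P''>0): P(-4)=-48. Local minima of Q: Q(3)=-27.
So the global minimum of F is P(-4) + Q(3) + 4 = -48 − 27 + 4 = -71, attained at (-4, 3).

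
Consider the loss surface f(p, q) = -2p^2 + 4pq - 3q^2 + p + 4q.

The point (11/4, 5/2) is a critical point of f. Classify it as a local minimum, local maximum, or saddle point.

local maximum

The Hessian of f is constant: H = [[-4, 4], [4, -6]].
det(H) = (-4)·(-6) − 4² = 8.
det(H) > 0 and tr(H) = -10 < 0, so H is negative definite and the point is a local maximum.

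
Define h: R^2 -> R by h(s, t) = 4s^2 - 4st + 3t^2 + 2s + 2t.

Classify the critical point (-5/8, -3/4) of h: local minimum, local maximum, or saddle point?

local minimum

The Hessian of h is constant: H = [[8, -4], [-4, 6]].
det(H) = 8·6 − (-4)² = 32.
det(H) > 0 and tr(H) = 14 > 0, so H is positive definite and the point is a local minimum.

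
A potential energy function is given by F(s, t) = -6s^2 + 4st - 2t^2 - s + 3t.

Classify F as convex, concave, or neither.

concave

F is quadratic, so its Hessian is the constant matrix H = [[-12, 4], [4, -4]].
det(H) = 32, tr(H) = -16.
det(H) > 0 and tr(H) < 0, so H is negative definite everywhere: concave.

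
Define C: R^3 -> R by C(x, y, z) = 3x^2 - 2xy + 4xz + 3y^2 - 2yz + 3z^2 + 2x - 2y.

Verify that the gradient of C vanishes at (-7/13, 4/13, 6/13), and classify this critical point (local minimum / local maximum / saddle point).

local minimum

∇C = (6x - 2y + 4z + 2, -2x + 6y - 2z - 2, 4x - 2y + 6z); substituting (-7/13, 4/13, 6/13) gives ∇C = (0, 0, 0), so (-7/13, 4/13, 6/13) is indeed a critical point.
The Hessian is constant: H = [[6, -2, 4], [-2, 6, -2], [4, -2, 6]].
Leading principal minors: Δ₁ = 6, Δ₂ = 32, Δ₃ = 104.
All leading minors are positive, so H is positive definite: a local minimum.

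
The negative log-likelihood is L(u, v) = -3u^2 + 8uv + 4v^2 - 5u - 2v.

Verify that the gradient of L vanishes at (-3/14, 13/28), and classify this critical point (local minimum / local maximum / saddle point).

saddle point

∇L = (-6u + 8v - 5, 8u + 8v - 2); substituting (-3/14, 13/28) gives ∇L = (0, 0), so (-3/14, 13/28) is indeed a critical point.
The Hessian of L is constant: H = [[-6, 8], [8, 8]].
det(H) = (-6)·8 − 8² = -112.
Since det(H) < 0, H is indefinite and the critical point is a saddle point.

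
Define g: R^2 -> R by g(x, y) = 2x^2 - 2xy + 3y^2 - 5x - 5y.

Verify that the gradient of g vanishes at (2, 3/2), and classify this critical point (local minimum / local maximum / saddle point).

∇g = (4x - 2y - 5, -2x + 6y - 5); substituting (2, 3/2) gives ∇g = (0, 0), so (2, 3/2) is indeed a critical point.
The Hessian of g is constant: H = [[4, -2], [-2, 6]].
det(H) = 4·6 − (-2)² = 20.
det(H) > 0 and tr(H) = 10 > 0, so H is positive definite and the point is a local minimum.

local minimum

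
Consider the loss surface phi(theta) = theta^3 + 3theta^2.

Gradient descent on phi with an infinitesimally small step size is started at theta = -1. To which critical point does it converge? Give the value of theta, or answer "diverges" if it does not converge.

0

phi'(theta) = 3theta(theta + 2), so phi'(-1) = -3.
Gradient descent moves in the -phi' direction, i.e. theta is increasing.
The nearest critical point in that direction is theta = 0, where phi'' = 6 > 0 (a local minimum). The iterate converges there.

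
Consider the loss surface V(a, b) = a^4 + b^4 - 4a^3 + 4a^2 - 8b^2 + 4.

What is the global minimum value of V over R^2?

V(a,b) separates as P(a) + Q(b) + 4, so its minimum is min P + min Q + 4.
P'(a) = 4a(a - 2)(a - 1) vanishes at a ∈ {0, 1, 2}; Q'(b) = 4b(b - 2)(b + 2) vanishes at b ∈ {-2, 0, 2}.
Local minima of P (where P''>0): P(0)=0, P(2)=0. Local minima of Q: Q(-2)=-16, Q(2)=-16.
So the global minimum of V is P(0) + Q(-2) + 4 = 0 − 16 + 4 = -12, attained at (0, -2).

-12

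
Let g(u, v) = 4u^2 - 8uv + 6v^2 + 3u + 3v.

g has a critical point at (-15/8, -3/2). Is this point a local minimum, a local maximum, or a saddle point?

The Hessian of g is constant: H = [[8, -8], [-8, 12]].
det(H) = 8·12 − (-8)² = 32.
det(H) > 0 and tr(H) = 20 > 0, so H is positive definite and the point is a local minimum.

local minimum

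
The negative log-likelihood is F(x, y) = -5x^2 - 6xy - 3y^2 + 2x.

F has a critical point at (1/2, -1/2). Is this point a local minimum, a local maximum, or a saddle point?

local maximum

The Hessian of F is constant: H = [[-10, -6], [-6, -6]].
det(H) = (-10)·(-6) − (-6)² = 24.
det(H) > 0 and tr(H) = -16 < 0, so H is negative definite and the point is a local maximum.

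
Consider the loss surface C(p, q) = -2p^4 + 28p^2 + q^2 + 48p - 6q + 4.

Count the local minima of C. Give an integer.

C separates as a function of p plus a function of q, so ∇C=0 decouples.
∂C/∂p = -8(p - 3)(p + 1)(p + 2) = 0 at p ∈ {-2, -1, 3}; ∂C/∂q = 2(q - 3) = 0 at q ∈ {3}.
The Hessian is diagonal: diag(C_pp, C_qq). Second derivatives: C_pp(-2)=-40, C_pp(-1)=32, C_pp(3)=-160; C_qq(3)=2.
Local minima occur where both diagonal entries positive: (-1, 3). Count: 1.

1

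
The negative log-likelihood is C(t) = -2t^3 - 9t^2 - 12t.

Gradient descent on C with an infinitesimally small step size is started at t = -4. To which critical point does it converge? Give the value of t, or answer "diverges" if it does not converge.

-2

C'(t) = -6(t + 1)(t + 2), so C'(-4) = -36.
Gradient descent moves in the -C' direction, i.e. t is increasing.
The nearest critical point in that direction is t = -2, where C'' = 6 > 0 (a local minimum). The iterate converges there.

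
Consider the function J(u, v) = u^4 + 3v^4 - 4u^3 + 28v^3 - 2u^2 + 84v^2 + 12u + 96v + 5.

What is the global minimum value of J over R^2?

-68

J(u,v) separates as P(u) + Q(v) + 5, so its minimum is min P + min Q + 5.
P'(u) = 4(u - 3)(u - 1)(u + 1) vanishes at u ∈ {-1, 1, 3}; Q'(v) = 12(v + 1)(v + 2)(v + 4) vanishes at v ∈ {-4, -2, -1}.
Local minima of P (where P''>0): P(-1)=-9, P(3)=-9. Local minima of Q: Q(-4)=-64, Q(-1)=-37.
So the global minimum of J is P(-1) + Q(-4) + 5 = -9 − 64 + 5 = -68, attained at (-1, -4).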